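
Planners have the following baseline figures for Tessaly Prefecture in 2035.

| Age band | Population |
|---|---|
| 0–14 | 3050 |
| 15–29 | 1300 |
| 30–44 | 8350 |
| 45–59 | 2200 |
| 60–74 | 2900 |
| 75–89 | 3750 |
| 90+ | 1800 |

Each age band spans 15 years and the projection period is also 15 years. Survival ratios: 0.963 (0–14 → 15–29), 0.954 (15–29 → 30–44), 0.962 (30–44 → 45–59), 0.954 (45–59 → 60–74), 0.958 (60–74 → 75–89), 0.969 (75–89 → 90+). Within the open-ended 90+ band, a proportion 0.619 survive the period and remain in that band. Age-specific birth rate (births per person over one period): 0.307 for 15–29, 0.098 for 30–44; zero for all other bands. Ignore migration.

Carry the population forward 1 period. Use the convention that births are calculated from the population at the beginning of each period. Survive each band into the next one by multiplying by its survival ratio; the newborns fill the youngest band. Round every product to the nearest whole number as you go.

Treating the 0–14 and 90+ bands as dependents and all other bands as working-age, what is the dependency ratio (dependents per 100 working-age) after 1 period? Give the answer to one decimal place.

34.9

(Groups numbered youngest = 1 to oldest = 7.)
[period 1]
Births: 1300 × 0.307 = 399, 8350 × 0.098 = 818 → total 1217
Group 2: 3050 × 0.963 = 2937
Group 3: 1300 × 0.954 = 1240
Group 4: 8350 × 0.962 = 8033
Group 5: 2200 × 0.954 = 2099
Group 6: 2900 × 0.958 = 2778
Group 7: 3750 × 0.969 + 1800 × 0.619 = 3634 + 1114 = 4748
End of period: [1217, 2937, 1240, 8033, 2099, 2778, 4748]
Dependents (band 0–14 + band 90+) = 1217 + 4748 = 5965; working-age = 17087; ratio = 5965/17087 × 100 = 34.9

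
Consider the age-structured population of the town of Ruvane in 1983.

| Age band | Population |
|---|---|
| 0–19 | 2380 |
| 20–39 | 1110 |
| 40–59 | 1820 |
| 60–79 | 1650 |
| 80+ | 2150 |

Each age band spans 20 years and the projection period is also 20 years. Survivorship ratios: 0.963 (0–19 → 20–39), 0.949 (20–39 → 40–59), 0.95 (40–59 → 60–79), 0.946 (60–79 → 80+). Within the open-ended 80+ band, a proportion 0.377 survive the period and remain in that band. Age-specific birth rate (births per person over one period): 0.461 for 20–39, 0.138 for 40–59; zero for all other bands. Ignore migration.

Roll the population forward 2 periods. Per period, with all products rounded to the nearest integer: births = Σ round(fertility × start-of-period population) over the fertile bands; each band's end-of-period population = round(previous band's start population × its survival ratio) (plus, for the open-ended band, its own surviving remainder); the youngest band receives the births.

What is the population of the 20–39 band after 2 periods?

Numbering the bands 1..5 from youngest to oldest:
Period 1.
Births: 1110 × 0.461 = 512  |  1820 × 0.138 = 251 → total 763
Band 2: 2380 × 0.963 = 2292
Band 3: 1110 × 0.949 = 1053
Band 4: 1820 × 0.95 = 1729
Band 5: 1650 × 0.946 + 2150 × 0.377 = 1561 + 811 = 2372
Population now: 0–19=763, 20–39=2292, 40–59=1053, 60–79=1729, 80+=2372
Period 2.
Births: 2292 × 0.461 = 1057  |  1053 × 0.138 = 145 → total 1202
Band 2: 763 × 0.963 = 735
Band 3: 2292 × 0.949 = 2175
Band 4: 1053 × 0.95 = 1000
Band 5: 1729 × 0.946 + 2372 × 0.377 = 1636 + 894 = 2530
Population now: 0–19=1202, 20–39=735, 40–59=2175, 60–79=1000, 80+=2530

735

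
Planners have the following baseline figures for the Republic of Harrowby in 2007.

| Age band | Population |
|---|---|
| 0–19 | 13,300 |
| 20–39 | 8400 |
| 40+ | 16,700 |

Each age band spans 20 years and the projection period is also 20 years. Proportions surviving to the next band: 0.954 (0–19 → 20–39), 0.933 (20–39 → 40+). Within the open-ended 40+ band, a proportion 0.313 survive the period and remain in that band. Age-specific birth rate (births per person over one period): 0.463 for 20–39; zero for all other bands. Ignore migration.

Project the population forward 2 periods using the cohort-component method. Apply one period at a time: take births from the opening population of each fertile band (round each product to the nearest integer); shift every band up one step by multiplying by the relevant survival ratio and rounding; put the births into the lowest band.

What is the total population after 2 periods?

Period 1.
Births: 8400 * 0.463 = 3889
20–39: 13300 * 0.954 = 12688
40+: 8400 * 0.933 + 16700 * 0.313 = 7837 + 5227 = 13064
→ [3889, 12688, 13064]
Period 2.
Births: 12688 * 0.463 = 5875
20–39: 3889 * 0.954 = 3710
40+: 12688 * 0.933 + 13064 * 0.313 = 11838 + 4089 = 15927
→ [5875, 3710, 15927]
Total after period 2: 5875 + 3710 + 15927 = 25512

25512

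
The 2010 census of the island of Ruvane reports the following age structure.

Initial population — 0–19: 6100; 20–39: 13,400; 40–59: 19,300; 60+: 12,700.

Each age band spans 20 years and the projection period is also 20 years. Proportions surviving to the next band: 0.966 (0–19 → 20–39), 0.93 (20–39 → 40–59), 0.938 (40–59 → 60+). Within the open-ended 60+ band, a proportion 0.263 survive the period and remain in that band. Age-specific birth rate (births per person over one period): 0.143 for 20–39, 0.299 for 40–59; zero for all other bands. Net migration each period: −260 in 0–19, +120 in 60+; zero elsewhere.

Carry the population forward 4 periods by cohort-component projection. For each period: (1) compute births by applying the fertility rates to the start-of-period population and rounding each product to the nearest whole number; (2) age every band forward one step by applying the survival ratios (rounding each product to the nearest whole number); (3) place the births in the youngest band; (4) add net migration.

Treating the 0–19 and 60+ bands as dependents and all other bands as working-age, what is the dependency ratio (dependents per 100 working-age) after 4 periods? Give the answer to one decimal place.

182.4

— Period 1 —
Births: 13400 × 0.143 = 1916, 19300 × 0.299 = 5771 ⇒ total 7687
20–39: 6100 × 0.966 = 5893
40–59: 13400 × 0.93 = 12462
60+: 19300 × 0.938 + 12700 × 0.263 = 18103 + 3340 = 21443
Net migration: 0–19 − 260 → 7427; 60+ + 120 → 21563
End of period: [7427, 5893, 12462, 21563]
— Period 2 —
Births: 5893 × 0.143 = 843, 12462 × 0.299 = 3726 ⇒ total 4569
20–39: 7427 × 0.966 = 7174
40–59: 5893 × 0.93 = 5480
60+: 12462 × 0.938 + 21563 × 0.263 = 11689 + 5671 = 17360
Net migration: 0–19 − 260 → 4309; 60+ + 120 → 17480
End of period: [4309, 7174, 5480, 17480]
— Period 3 —
Births: 7174 × 0.143 = 1026, 5480 × 0.299 = 1639 ⇒ total 2665
20–39: 4309 × 0.966 = 4162
40–59: 7174 × 0.93 = 6672
60+: 5480 × 0.938 + 17480 × 0.263 = 5140 + 4597 = 9737
Net migration: 0–19 − 260 → 2405; 60+ + 120 → 9857
End of period: [2405, 4162, 6672, 9857]
— Period 4 —
Births: 4162 × 0.143 = 595, 6672 × 0.299 = 1995 ⇒ total 2590
20–39: 2405 × 0.966 = 2323
40–59: 4162 × 0.93 = 3871
60+: 6672 × 0.938 + 9857 × 0.263 = 6258 + 2592 = 8850
Net migration: 0–19 − 260 → 2330; 60+ + 120 → 8970
End of period: [2330, 2323, 3871, 8970]
Dependents (band 0–19 + band 60+) = 2330 + 8970 = 11300; working-age = 6194; ratio = 11300/6194 × 100 = 182.4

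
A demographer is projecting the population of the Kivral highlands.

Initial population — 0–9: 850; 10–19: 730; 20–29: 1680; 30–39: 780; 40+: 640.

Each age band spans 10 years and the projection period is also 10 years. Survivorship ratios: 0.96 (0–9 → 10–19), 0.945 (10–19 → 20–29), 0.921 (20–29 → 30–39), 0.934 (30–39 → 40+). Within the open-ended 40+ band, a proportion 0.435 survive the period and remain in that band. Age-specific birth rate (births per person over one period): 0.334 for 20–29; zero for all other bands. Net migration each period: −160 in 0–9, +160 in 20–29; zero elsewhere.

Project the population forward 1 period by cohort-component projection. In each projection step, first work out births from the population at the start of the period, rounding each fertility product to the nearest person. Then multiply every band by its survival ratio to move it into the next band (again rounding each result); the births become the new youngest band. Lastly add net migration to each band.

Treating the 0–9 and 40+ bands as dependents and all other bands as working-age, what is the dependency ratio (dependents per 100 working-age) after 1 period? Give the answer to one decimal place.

Numbering the bands 1..5 from youngest to oldest:
[period 1]
Births: 1680 × 0.334 = 561
Band 2: 850 × 0.96 = 816
Band 3: 730 × 0.945 = 690
Band 4: 1680 × 0.921 = 1547
Band 5: 780 × 0.934 + 640 × 0.435 = 729 + 278 = 1007
Net migration: Band 1 − 160 → 401; Band 3 + 160 → 850
Giving 401 / 816 / 850 / 1547 / 1007.
Dependents (band 0–9 + band 40+) = 401 + 1007 = 1408; working-age = 3213; ratio = 1408/3213 × 100 = 43.8

43.8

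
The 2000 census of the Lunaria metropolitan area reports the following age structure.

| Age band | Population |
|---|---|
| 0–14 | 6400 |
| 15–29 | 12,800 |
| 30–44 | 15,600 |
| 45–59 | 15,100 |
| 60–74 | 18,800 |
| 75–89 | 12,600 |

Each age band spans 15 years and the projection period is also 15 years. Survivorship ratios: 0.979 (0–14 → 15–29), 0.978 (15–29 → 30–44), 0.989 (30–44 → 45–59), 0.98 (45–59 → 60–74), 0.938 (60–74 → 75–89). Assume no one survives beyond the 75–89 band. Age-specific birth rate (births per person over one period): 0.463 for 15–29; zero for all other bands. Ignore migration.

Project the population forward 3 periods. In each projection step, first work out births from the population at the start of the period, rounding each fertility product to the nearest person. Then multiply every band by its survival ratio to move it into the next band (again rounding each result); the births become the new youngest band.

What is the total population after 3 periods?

Let band 1 be 0–14 through band 6 = 75–89.
— Period 1 —
Births: 12800 * 0.463 = 5926
Band 2: 6400 * 0.979 = 6266
Band 3: 12800 * 0.978 = 12518
Band 4: 15600 * 0.989 = 15428
Band 5: 15100 * 0.98 = 14798
Band 6: 18800 * 0.938 = 17634
→ [5926, 6266, 12518, 15428, 14798, 17634]
— Period 2 —
Births: 6266 * 0.463 = 2901
Band 2: 5926 * 0.979 = 5802
Band 3: 6266 * 0.978 = 6128
Band 4: 12518 * 0.989 = 12380
Band 5: 15428 * 0.98 = 15119
Band 6: 14798 * 0.938 = 13881
→ [2901, 5802, 6128, 12380, 15119, 13881]
— Period 3 —
Births: 5802 * 0.463 = 2686
Band 2: 2901 * 0.979 = 2840
Band 3: 5802 * 0.978 = 5674
Band 4: 6128 * 0.989 = 6061
Band 5: 12380 * 0.98 = 12132
Band 6: 15119 * 0.938 = 14182
→ [2686, 2840, 5674, 6061, 12132, 14182]
Total after period 3: 2686 + 2840 + 5674 + 6061 + 12132 + 14182 = 43575

43575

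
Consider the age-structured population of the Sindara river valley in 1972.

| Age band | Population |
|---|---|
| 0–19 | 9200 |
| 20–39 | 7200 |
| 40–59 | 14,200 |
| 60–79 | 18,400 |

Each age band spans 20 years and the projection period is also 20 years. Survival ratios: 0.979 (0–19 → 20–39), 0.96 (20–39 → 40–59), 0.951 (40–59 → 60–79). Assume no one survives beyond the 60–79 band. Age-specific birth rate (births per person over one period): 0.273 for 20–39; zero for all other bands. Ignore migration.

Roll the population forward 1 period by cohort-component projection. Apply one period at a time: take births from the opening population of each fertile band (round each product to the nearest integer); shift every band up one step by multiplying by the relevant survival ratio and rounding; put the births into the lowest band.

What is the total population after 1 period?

Period 1.
Births: 7200 × 0.273 = 1966
20–39: 9200 × 0.979 = 9007
40–59: 7200 × 0.96 = 6912
60–79: 14200 × 0.951 = 13504
→ [1966, 9007, 6912, 13504]
Total after period 1: 1966 + 9007 + 6912 + 13504 = 31389

31389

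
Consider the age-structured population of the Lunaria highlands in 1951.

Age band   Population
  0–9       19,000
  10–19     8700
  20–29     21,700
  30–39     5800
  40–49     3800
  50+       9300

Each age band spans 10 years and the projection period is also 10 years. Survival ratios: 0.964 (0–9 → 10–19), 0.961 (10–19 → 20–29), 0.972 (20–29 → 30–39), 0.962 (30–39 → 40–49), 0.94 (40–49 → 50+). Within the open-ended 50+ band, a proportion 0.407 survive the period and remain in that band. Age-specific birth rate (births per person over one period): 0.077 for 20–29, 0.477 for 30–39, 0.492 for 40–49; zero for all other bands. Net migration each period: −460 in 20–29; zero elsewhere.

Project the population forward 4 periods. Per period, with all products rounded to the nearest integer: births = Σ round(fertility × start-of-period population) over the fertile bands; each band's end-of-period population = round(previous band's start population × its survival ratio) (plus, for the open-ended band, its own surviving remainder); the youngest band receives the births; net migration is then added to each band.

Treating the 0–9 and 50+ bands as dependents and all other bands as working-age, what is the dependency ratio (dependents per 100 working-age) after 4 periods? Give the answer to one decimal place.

Numbering the bands 1..6 from youngest to oldest:
— Period 1 —
Births: 21700 × 0.077 = 1671, 5800 × 0.477 = 2767, 3800 × 0.492 = 1870 ⇒ total 6308
Band 2: 19000 × 0.964 = 18316
Band 3: 8700 × 0.961 = 8361
Band 4: 21700 × 0.972 = 21092
Band 5: 5800 × 0.962 = 5580
Band 6: 3800 × 0.94 + 9300 × 0.407 = 3572 + 3785 = 7357
Net migration: Band 3 − 460 → 7901
End of period: [6308, 18316, 7901, 21092, 5580, 7357]
— Period 2 —
Births: 7901 × 0.077 = 608, 21092 × 0.477 = 10061, 5580 × 0.492 = 2745 ⇒ total 13414
Band 2: 6308 × 0.964 = 6081
Band 3: 18316 × 0.961 = 17602
Band 4: 7901 × 0.972 = 7680
Band 5: 21092 × 0.962 = 20291
Band 6: 5580 × 0.94 + 7357 × 0.407 = 5245 + 2994 = 8239
Net migration: Band 3 − 460 → 17142
End of period: [13414, 6081, 17142, 7680, 20291, 8239]
— Period 3 —
Births: 17142 × 0.077 = 1320, 7680 × 0.477 = 3663, 20291 × 0.492 = 9983 ⇒ total 14966
Band 2: 13414 × 0.964 = 12931
Band 3: 6081 × 0.961 = 5844
Band 4: 17142 × 0.972 = 16662
Band 5: 7680 × 0.962 = 7388
Band 6: 20291 × 0.94 + 8239 × 0.407 = 19074 + 3353 = 22427
Net migration: Band 3 − 460 → 5384
End of period: [14966, 12931, 5384, 16662, 7388, 22427]
— Period 4 —
Births: 5384 × 0.077 = 415, 16662 × 0.477 = 7948, 7388 × 0.492 = 3635 ⇒ total 11998
Band 2: 14966 × 0.964 = 14427
Band 3: 12931 × 0.961 = 12427
Band 4: 5384 × 0.972 = 5233
Band 5: 16662 × 0.962 = 16029
Band 6: 7388 × 0.94 + 22427 × 0.407 = 6945 + 9128 = 16073
Net migration: Band 3 − 460 → 11967
End of period: [11998, 14427, 11967, 5233, 16029, 16073]
Dependents (band 0–9 + band 50+) = 11998 + 16073 = 28071; working-age = 47656; ratio = 28071/47656 × 100 = 58.9

58.9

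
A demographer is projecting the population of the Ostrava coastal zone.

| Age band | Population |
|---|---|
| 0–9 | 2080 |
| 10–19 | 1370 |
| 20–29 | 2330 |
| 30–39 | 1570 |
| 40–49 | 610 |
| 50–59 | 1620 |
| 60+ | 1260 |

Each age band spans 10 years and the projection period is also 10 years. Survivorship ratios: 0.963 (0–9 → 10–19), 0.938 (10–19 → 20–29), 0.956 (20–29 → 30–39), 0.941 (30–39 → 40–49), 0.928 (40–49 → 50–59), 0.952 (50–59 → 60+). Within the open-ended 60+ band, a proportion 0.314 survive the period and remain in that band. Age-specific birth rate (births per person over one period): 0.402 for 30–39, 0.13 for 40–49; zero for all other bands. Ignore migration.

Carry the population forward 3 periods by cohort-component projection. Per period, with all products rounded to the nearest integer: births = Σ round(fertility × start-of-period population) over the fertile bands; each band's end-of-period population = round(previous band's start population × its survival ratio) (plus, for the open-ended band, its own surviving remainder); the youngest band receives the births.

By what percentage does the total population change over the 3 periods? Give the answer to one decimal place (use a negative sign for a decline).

-16.8

Period 1:
Births: 1570 * 0.402 = 631  |  610 * 0.13 = 79 — total 710
10–19: 2080 * 0.963 = 2003
20–29: 1370 * 0.938 = 1285
30–39: 2330 * 0.956 = 2227
40–49: 1570 * 0.941 = 1477
50–59: 610 * 0.928 = 566
60+: 1620 * 0.952 + 1260 * 0.314 = 1542 + 396 = 1938
End of period: [710, 2003, 1285, 2227, 1477, 566, 1938]
Period 2:
Births: 2227 * 0.402 = 895  |  1477 * 0.13 = 192 — total 1087
10–19: 710 * 0.963 = 684
20–29: 2003 * 0.938 = 1879
30–39: 1285 * 0.956 = 1228
40–49: 2227 * 0.941 = 2096
50–59: 1477 * 0.928 = 1371
60+: 566 * 0.952 + 1938 * 0.314 = 539 + 609 = 1148
End of period: [1087, 684, 1879, 1228, 2096, 1371, 1148]
Period 3:
Births: 1228 * 0.402 = 494  |  2096 * 0.13 = 272 — total 766
10–19: 1087 * 0.963 = 1047
20–29: 684 * 0.938 = 642
30–39: 1879 * 0.956 = 1796
40–49: 1228 * 0.941 = 1156
50–59: 2096 * 0.928 = 1945
60+: 1371 * 0.952 + 1148 * 0.314 = 1305 + 360 = 1665
End of period: [766, 1047, 642, 1796, 1156, 1945, 1665]
Total: 10840 → 9017; change = -1823; percentage change = -16.8%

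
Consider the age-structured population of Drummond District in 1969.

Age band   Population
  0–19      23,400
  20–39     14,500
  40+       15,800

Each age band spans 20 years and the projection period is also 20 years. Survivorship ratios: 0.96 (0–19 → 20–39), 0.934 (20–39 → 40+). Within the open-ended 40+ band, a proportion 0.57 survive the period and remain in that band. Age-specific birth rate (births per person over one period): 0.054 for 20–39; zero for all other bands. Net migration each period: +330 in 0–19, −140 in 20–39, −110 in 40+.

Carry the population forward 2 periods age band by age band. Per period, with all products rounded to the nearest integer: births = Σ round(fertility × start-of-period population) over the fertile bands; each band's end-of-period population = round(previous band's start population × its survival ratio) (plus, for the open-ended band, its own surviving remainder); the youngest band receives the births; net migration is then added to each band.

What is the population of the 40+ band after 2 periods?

Period 1.
Births: 14500 × 0.054 = 783
20–39: 23400 × 0.96 = 22464
40+: 14500 × 0.934 + 15800 × 0.57 = 13543 + 9006 = 22549
Net migration: 0–19 + 330 → 1113; 20–39 − 140 → 22324; 40+ − 110 → 22439
Population now: 0–19=1113, 20–39=22324, 40+=22439
Period 2.
Births: 22324 × 0.054 = 1205
20–39: 1113 × 0.96 = 1068
40+: 22324 × 0.934 + 22439 × 0.57 = 20851 + 12790 = 33641
Net migration: 0–19 + 330 → 1535; 20–39 − 140 → 928; 40+ − 110 → 33531
Population now: 0–19=1535, 20–39=928, 40+=33531

33531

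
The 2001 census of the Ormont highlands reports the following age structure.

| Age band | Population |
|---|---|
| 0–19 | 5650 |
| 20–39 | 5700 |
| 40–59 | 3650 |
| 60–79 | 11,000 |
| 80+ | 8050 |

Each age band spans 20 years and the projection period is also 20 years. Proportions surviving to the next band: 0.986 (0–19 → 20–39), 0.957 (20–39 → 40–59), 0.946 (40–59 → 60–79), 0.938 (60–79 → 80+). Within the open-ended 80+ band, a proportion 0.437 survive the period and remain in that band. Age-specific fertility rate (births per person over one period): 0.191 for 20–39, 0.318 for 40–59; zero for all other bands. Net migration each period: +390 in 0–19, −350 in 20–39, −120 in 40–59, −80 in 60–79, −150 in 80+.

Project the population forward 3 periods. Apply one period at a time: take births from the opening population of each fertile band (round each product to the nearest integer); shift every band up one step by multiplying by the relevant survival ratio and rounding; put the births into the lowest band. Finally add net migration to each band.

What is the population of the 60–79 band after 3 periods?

4533

— Period 1 —
Births: 5700 × 0.191 = 1089, 3650 × 0.318 = 1161 — total 2250
20–39: 5650 × 0.986 = 5571
40–59: 5700 × 0.957 = 5455
60–79: 3650 × 0.946 = 3453
80+: 11000 × 0.938 + 8050 × 0.437 = 10318 + 3518 = 13836
Net migration: 0–19 + 390 → 2640; 20–39 − 350 → 5221; 40–59 − 120 → 5335; 60–79 − 80 → 3373; 80+ − 150 → 13686
End of period: [2640, 5221, 5335, 3373, 13686]
— Period 2 —
Births: 5221 × 0.191 = 997, 5335 × 0.318 = 1697 — total 2694
20–39: 2640 × 0.986 = 2603
40–59: 5221 × 0.957 = 4996
60–79: 5335 × 0.946 = 5047
80+: 3373 × 0.938 + 13686 × 0.437 = 3164 + 5981 = 9145
Net migration: 0–19 + 390 → 3084; 20–39 − 350 → 2253; 40–59 − 120 → 4876; 60–79 − 80 → 4967; 80+ − 150 → 8995
End of period: [3084, 2253, 4876, 4967, 8995]
— Period 3 —
Births: 2253 × 0.191 = 430, 4876 × 0.318 = 1551 — total 1981
20–39: 3084 × 0.986 = 3041
40–59: 2253 × 0.957 = 2156
60–79: 4876 × 0.946 = 4613
80+: 4967 × 0.938 + 8995 × 0.437 = 4659 + 3931 = 8590
Net migration: 0–19 + 390 → 2371; 20–39 − 350 → 2691; 40–59 − 120 → 2036; 60–79 − 80 → 4533; 80+ − 150 → 8440
End of period: [2371, 2691, 2036, 4533, 8440]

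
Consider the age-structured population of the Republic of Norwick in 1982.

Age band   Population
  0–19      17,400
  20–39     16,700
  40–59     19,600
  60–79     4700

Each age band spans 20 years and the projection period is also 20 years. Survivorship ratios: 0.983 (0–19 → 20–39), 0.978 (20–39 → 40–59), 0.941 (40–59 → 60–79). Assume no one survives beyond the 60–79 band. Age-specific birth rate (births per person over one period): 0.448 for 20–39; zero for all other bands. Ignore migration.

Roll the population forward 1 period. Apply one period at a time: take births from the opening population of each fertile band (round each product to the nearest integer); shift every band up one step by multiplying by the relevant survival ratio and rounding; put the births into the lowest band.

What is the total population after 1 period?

After projecting period 1:
Births: 16700 × 0.448 = 7482
20–39: 17400 × 0.983 = 17104
40–59: 16700 × 0.978 = 16333
60–79: 19600 × 0.941 = 18444
Population now: 0–19=7482, 20–39=17104, 40–59=16333, 60–79=18444
Total after period 1: 7482 + 17104 + 16333 + 18444 = 59363

59363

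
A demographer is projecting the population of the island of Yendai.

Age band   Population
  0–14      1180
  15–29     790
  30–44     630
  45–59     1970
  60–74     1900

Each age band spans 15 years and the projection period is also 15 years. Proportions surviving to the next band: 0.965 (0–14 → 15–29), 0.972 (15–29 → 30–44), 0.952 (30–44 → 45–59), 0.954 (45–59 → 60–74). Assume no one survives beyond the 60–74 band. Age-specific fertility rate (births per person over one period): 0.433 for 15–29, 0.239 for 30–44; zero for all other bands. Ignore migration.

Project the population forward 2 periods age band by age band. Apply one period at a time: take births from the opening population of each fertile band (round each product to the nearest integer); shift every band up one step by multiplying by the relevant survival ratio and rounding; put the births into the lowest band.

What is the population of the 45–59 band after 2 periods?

Numbering the bands 1..5 from youngest to oldest:
After projecting period 1:
Births: 790 * 0.433 = 342 ; 630 * 0.239 = 151 ⇒ total 493
Band 2: 1180 * 0.965 = 1139
Band 3: 790 * 0.972 = 768
Band 4: 630 * 0.952 = 600
Band 5: 1970 * 0.954 = 1879
Population now: 0–14=493, 15–29=1139, 30–44=768, 45–59=600, 60–74=1879
After projecting period 2:
Births: 1139 * 0.433 = 493 ; 768 * 0.239 = 184 ⇒ total 677
Band 2: 493 * 0.965 = 476
Band 3: 1139 * 0.972 = 1107
Band 4: 768 * 0.952 = 731
Band 5: 600 * 0.954 = 572
Population now: 0–14=677, 15–29=476, 30–44=1107, 45–59=731, 60–74=572

731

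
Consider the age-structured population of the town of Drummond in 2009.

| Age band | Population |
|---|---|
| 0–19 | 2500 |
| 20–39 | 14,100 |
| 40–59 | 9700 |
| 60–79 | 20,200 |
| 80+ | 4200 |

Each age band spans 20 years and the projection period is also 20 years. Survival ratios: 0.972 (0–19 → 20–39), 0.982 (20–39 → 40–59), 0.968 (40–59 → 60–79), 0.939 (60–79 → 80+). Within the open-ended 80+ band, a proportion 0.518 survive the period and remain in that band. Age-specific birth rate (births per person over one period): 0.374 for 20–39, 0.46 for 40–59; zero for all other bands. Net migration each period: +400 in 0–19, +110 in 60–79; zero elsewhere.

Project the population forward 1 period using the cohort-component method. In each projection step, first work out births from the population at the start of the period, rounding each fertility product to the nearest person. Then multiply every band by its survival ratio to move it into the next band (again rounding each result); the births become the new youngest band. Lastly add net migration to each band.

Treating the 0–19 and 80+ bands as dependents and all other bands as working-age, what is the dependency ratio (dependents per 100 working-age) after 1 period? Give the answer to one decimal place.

121.3

Call the bands 1 to 5, youngest first.
[period 1]
Births: 14100 × 0.374 = 5273  |  9700 × 0.46 = 4462 ⇒ total 9735
Band 2: 2500 × 0.972 = 2430
Band 3: 14100 × 0.982 = 13846
Band 4: 9700 × 0.968 = 9390
Band 5: 20200 × 0.939 + 4200 × 0.518 = 18968 + 2176 = 21144
Net migration: Band 1 + 400 → 10135; Band 4 + 110 → 9500
End of period: [10135, 2430, 13846, 9500, 21144]
Dependents (band 0–19 + band 80+) = 10135 + 21144 = 31279; working-age = 25776; ratio = 31279/25776 × 100 = 121.3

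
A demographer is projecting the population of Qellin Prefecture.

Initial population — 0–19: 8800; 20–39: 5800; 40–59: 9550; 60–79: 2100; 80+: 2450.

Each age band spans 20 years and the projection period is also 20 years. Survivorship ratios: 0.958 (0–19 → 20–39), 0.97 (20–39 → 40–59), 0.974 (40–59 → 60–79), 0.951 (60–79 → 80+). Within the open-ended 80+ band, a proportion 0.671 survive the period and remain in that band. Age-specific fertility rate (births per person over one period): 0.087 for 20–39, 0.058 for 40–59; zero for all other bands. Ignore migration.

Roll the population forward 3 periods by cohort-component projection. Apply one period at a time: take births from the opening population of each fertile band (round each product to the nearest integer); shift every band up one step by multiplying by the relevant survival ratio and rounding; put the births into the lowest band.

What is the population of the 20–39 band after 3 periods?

Numbering the groups 1..5 from youngest to oldest:
— Period 1 —
Births: 5800 * 0.087 = 505, 9550 * 0.058 = 554 → total 1059
Group 2: 8800 * 0.958 = 8430
Group 3: 5800 * 0.97 = 5626
Group 4: 9550 * 0.974 = 9302
Group 5: 2100 * 0.951 + 2450 * 0.671 = 1997 + 1644 = 3641
→ [1059, 8430, 5626, 9302, 3641]
— Period 2 —
Births: 8430 * 0.087 = 733, 5626 * 0.058 = 326 → total 1059
Group 2: 1059 * 0.958 = 1015
Group 3: 8430 * 0.97 = 8177
Group 4: 5626 * 0.974 = 5480
Group 5: 9302 * 0.951 + 3641 * 0.671 = 8846 + 2443 = 11289
→ [1059, 1015, 8177, 5480, 11289]
— Period 3 —
Births: 1015 * 0.087 = 88, 8177 * 0.058 = 474 → total 562
Group 2: 1059 * 0.958 = 1015
Group 3: 1015 * 0.97 = 985
Group 4: 8177 * 0.974 = 7964
Group 5: 5480 * 0.951 + 11289 * 0.671 = 5211 + 7575 = 12786
→ [562, 1015, 985, 7964, 12786]

1015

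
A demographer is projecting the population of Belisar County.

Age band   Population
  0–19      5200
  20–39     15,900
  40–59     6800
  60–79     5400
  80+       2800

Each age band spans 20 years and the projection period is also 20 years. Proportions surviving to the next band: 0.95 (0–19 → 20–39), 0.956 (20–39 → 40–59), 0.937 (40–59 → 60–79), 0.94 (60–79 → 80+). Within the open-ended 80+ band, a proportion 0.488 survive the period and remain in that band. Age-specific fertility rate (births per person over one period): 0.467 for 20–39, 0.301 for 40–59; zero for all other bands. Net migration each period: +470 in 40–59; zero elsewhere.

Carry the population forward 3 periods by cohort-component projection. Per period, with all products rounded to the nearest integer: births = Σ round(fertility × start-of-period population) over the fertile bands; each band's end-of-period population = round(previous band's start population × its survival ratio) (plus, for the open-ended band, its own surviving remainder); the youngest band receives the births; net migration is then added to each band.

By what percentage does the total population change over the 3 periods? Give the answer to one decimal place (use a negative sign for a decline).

Numbering the bands 1..5 from youngest to oldest:
— Period 1 —
Births: 15900 × 0.467 = 7425  |  6800 × 0.301 = 2047 — total 9472
Band 2: 5200 × 0.95 = 4940
Band 3: 15900 × 0.956 = 15200
Band 4: 6800 × 0.937 = 6372
Band 5: 5400 × 0.94 + 2800 × 0.488 = 5076 + 1366 = 6442
Net migration: Band 3 + 470 → 15670
Population now: 0–19=9472, 20–39=4940, 40–59=15670, 60–79=6372, 80+=6442
— Period 2 —
Births: 4940 × 0.467 = 2307  |  15670 × 0.301 = 4717 — total 7024
Band 2: 9472 × 0.95 = 8998
Band 3: 4940 × 0.956 = 4723
Band 4: 15670 × 0.937 = 14683
Band 5: 6372 × 0.94 + 6442 × 0.488 = 5990 + 3144 = 9134
Net migration: Band 3 + 470 → 5193
Population now: 0–19=7024, 20–39=8998, 40–59=5193, 60–79=14683, 80+=9134
— Period 3 —
Births: 8998 × 0.467 = 4202  |  5193 × 0.301 = 1563 — total 5765
Band 2: 7024 × 0.95 = 6673
Band 3: 8998 × 0.956 = 8602
Band 4: 5193 × 0.937 = 4866
Band 5: 14683 × 0.94 + 9134 × 0.488 = 13802 + 4457 = 18259
Net migration: Band 3 + 470 → 9072
Population now: 0–19=5765, 20–39=6673, 40–59=9072, 60–79=4866, 80+=18259
Total: 36100 → 44635; change = 8535; percentage change = 23.6%

23.6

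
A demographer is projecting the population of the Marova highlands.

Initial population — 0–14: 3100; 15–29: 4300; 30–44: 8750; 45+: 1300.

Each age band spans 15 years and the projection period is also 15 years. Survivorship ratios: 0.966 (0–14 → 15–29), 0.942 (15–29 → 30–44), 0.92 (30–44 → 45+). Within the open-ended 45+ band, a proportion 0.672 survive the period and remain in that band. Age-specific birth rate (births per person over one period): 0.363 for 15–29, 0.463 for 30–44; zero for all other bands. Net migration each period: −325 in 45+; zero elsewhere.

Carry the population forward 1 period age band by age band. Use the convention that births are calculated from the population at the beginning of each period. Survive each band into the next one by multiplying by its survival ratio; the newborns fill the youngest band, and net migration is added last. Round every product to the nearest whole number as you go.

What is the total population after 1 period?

Numbering the groups 1..4 from youngest to oldest:
Period 1.
Births: 4300 × 0.363 = 1561  |  8750 × 0.463 = 4051 → total 5612
Group 2: 3100 × 0.966 = 2995
Group 3: 4300 × 0.942 = 4051
Group 4: 8750 × 0.92 + 1300 × 0.672 = 8050 + 874 = 8924
Net migration: Group 4 − 325 → 8599
Giving 5612 / 2995 / 4051 / 8599.
Total after period 1: 5612 + 2995 + 4051 + 8599 = 21257

21257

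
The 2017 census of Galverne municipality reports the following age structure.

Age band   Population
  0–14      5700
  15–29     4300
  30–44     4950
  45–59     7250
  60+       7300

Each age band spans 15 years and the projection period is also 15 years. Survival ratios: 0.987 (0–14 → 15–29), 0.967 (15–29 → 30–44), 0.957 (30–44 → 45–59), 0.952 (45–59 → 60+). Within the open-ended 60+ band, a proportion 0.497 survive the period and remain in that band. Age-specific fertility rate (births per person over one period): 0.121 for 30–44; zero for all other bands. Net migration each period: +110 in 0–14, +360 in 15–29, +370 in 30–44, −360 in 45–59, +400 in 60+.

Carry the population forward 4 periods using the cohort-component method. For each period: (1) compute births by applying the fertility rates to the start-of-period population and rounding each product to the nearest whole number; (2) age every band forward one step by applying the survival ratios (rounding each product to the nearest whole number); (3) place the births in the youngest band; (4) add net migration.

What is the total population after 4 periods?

14020

Period 1:
Births: 4950 × 0.121 = 599
15–29: 5700 × 0.987 = 5626
30–44: 4300 × 0.967 = 4158
45–59: 4950 × 0.957 = 4737
60+: 7250 × 0.952 + 7300 × 0.497 = 6902 + 3628 = 10530
Net migration: 0–14 + 110 → 709; 15–29 + 360 → 5986; 30–44 + 370 → 4528; 45–59 − 360 → 4377; 60+ + 400 → 10930
Population now: 0–14=709, 15–29=5986, 30–44=4528, 45–59=4377, 60+=10930
Period 2:
Births: 4528 × 0.121 = 548
15–29: 709 × 0.987 = 700
30–44: 5986 × 0.967 = 5788
45–59: 4528 × 0.957 = 4333
60+: 4377 × 0.952 + 10930 × 0.497 = 4167 + 5432 = 9599
Net migration: 0–14 + 110 → 658; 15–29 + 360 → 1060; 30–44 + 370 → 6158; 45–59 − 360 → 3973; 60+ + 400 → 9999
Population now: 0–14=658, 15–29=1060, 30–44=6158, 45–59=3973, 60+=9999
Period 3:
Births: 6158 × 0.121 = 745
15–29: 658 × 0.987 = 649
30–44: 1060 × 0.967 = 1025
45–59: 6158 × 0.957 = 5893
60+: 3973 × 0.952 + 9999 × 0.497 = 3782 + 4970 = 8752
Net migration: 0–14 + 110 → 855; 15–29 + 360 → 1009; 30–44 + 370 → 1395; 45–59 − 360 → 5533; 60+ + 400 → 9152
Population now: 0–14=855, 15–29=1009, 30–44=1395, 45–59=5533, 60+=9152
Period 4:
Births: 1395 × 0.121 = 169
15–29: 855 × 0.987 = 844
30–44: 1009 × 0.967 = 976
45–59: 1395 × 0.957 = 1335
60+: 5533 × 0.952 + 9152 × 0.497 = 5267 + 4549 = 9816
Net migration: 0–14 + 110 → 279; 15–29 + 360 → 1204; 30–44 + 370 → 1346; 45–59 − 360 → 975; 60+ + 400 → 10216
Population now: 0–14=279, 15–29=1204, 30–44=1346, 45–59=975, 60+=10216
Total after period 4: 279 + 1204 + 1346 + 975 + 10216 = 14020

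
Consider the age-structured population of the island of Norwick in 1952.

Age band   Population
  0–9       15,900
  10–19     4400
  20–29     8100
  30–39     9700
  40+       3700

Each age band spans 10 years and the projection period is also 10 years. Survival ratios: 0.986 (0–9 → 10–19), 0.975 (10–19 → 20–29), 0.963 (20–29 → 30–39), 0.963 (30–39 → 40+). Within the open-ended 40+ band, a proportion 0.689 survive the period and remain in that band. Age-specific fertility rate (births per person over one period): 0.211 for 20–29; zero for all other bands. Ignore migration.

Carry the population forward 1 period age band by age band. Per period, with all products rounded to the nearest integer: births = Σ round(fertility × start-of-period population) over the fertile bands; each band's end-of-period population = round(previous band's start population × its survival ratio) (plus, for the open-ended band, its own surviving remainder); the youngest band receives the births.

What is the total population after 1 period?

Numbering the groups 1..5 from youngest to oldest:
Period 1.
Births: 8100 * 0.211 = 1709
Group 2: 15900 * 0.986 = 15677
Group 3: 4400 * 0.975 = 4290
Group 4: 8100 * 0.963 = 7800
Group 5: 9700 * 0.963 + 3700 * 0.689 = 9341 + 2549 = 11890
End of period: [1709, 15677, 4290, 7800, 11890]
Total after period 1: 1709 + 15677 + 4290 + 7800 + 11890 = 41366

41366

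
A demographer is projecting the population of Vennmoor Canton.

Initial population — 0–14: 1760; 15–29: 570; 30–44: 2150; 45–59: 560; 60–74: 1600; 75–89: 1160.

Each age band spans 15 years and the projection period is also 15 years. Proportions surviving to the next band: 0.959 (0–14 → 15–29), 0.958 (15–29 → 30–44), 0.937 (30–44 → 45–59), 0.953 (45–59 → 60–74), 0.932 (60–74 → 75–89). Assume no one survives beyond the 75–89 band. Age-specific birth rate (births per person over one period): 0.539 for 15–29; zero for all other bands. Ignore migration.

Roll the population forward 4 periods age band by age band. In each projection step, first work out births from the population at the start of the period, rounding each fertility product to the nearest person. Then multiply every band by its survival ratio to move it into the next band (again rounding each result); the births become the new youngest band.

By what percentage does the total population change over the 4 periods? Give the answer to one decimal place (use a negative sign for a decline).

-53.6

Period 1:
Births: 570 * 0.539 = 307
15–29: 1760 * 0.959 = 1688
30–44: 570 * 0.958 = 546
45–59: 2150 * 0.937 = 2015
60–74: 560 * 0.953 = 534
75–89: 1600 * 0.932 = 1491
→ [307, 1688, 546, 2015, 534, 1491]
Period 2:
Births: 1688 * 0.539 = 910
15–29: 307 * 0.959 = 294
30–44: 1688 * 0.958 = 1617
45–59: 546 * 0.937 = 512
60–74: 2015 * 0.953 = 1920
75–89: 534 * 0.932 = 498
→ [910, 294, 1617, 512, 1920, 498]
Period 3:
Births: 294 * 0.539 = 158
15–29: 910 * 0.959 = 873
30–44: 294 * 0.958 = 282
45–59: 1617 * 0.937 = 1515
60–74: 512 * 0.953 = 488
75–89: 1920 * 0.932 = 1789
→ [158, 873, 282, 1515, 488, 1789]
Period 4:
Births: 873 * 0.539 = 471
15–29: 158 * 0.959 = 152
30–44: 873 * 0.958 = 836
45–59: 282 * 0.937 = 264
60–74: 1515 * 0.953 = 1444
75–89: 488 * 0.932 = 455
→ [471, 152, 836, 264, 1444, 455]
Total: 7800 → 3622; change = -4178; percentage change = -53.6%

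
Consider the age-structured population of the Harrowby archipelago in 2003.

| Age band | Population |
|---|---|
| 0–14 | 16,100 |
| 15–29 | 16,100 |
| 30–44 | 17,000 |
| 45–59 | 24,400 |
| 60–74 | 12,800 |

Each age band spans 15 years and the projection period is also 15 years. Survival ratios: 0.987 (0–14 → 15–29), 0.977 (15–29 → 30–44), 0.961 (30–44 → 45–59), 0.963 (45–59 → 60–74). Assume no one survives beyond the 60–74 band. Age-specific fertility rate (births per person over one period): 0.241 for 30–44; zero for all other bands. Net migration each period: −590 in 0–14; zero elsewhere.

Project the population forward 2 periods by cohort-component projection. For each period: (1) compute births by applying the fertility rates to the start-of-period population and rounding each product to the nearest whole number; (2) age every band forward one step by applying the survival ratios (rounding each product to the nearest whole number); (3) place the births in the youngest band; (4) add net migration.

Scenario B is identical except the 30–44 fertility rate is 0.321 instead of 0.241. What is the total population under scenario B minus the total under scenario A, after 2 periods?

2601

[period 1]
Births: 17000 × 0.241 = 4097
15–29: 16100 × 0.987 = 15891
30–44: 16100 × 0.977 = 15730
45–59: 17000 × 0.961 = 16337
60–74: 24400 × 0.963 = 23497
Net migration: 0–14 − 590 → 3507
Population now: 0–14=3507, 15–29=15891, 30–44=15730, 45–59=16337, 60–74=23497
[period 2]
Births: 15730 × 0.241 = 3791
15–29: 3507 × 0.987 = 3461
30–44: 15891 × 0.977 = 15526
45–59: 15730 × 0.961 = 15117
60–74: 16337 × 0.963 = 15733
Net migration: 0–14 − 590 → 3201
Population now: 0–14=3201, 15–29=3461, 30–44=15526, 45–59=15117, 60–74=15733
Scenario A total after 2 periods: 53038
Scenario B projection —
[period 1]
Births: 17000 × 0.321 = 5457
15–29: 16100 × 0.987 = 15891
30–44: 16100 × 0.977 = 15730
45–59: 17000 × 0.961 = 16337
60–74: 24400 × 0.963 = 23497
Net migration: 0–14 − 590 → 4867
Population now: 0–14=4867, 15–29=15891, 30–44=15730, 45–59=16337, 60–74=23497
[period 2]
Births: 15730 × 0.321 = 5049
15–29: 4867 × 0.987 = 4804
30–44: 15891 × 0.977 = 15526
45–59: 15730 × 0.961 = 15117
60–74: 16337 × 0.963 = 15733
Net migration: 0–14 − 590 → 4459
Population now: 0–14=4459, 15–29=4804, 30–44=15526, 45–59=15117, 60–74=15733
Scenario B total after 2 periods: 55639
Difference B − A = 55639 − 53038 = 2601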